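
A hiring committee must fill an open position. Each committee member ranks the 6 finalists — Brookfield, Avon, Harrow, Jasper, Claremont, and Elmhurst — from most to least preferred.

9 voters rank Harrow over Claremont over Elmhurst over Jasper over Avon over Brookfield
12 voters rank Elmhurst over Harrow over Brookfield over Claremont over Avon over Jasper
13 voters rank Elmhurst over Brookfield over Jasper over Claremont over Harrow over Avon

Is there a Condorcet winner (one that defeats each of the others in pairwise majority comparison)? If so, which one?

Head-to-head results (34 voters total):
Brookfield vs Avon: Brookfield wins 25–9.
Brookfield vs Harrow: Harrow wins 21–13.
Brookfield vs Jasper: Brookfield wins 25–9.
Brookfield vs Claremont: Brookfield wins 25–9.
Brookfield vs Elmhurst: Elmhurst wins 34–0.
Avon vs Harrow: Harrow wins 34–0.
Avon vs Jasper: Jasper wins 22–12.
Avon vs Claremont: Claremont wins 34–0.
Avon vs Elmhurst: Elmhurst wins 34–0.
Harrow vs Jasper: Harrow wins 21–13.
Harrow vs Claremont: Harrow wins 21–13.
Harrow vs Elmhurst: Elmhurst wins 25–9.
Jasper vs Claremont: Claremont wins 21–13.
Jasper vs Elmhurst: Elmhurst wins 34–0.
Claremont vs Elmhurst: Elmhurst wins 25–9.
Elmhurst beats each rival — Brookfield (34–0), Avon (34–0), Harrow (25–9), Jasper (34–0), Claremont (25–9) — so Elmhurst is the Condorcet winner.

Elmhurst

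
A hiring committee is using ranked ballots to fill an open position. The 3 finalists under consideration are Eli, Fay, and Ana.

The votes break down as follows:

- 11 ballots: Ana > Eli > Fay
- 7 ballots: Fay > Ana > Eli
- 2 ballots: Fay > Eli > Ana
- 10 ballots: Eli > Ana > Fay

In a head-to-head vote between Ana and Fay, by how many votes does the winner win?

12

Ballots ranking Ana above Fay: 11+10 = 21.
Ballots ranking Fay above Ana: 7+2 = 9.
Ana wins 21–9, a margin of 12.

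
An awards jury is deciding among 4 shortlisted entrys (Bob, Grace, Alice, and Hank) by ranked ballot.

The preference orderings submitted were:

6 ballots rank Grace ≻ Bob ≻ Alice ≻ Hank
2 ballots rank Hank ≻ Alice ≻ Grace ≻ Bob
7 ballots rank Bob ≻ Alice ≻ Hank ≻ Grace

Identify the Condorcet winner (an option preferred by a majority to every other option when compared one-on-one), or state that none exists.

No Condorcet winner

Head-to-head results (15 voters total):
Bob vs Grace: Grace wins 8–7.
Bob vs Alice: Bob wins 13–2.
Bob vs Hank: Bob wins 13–2.
Grace vs Alice: Alice wins 9–6.
Grace vs Hank: Hank wins 9–6.
Alice vs Hank: Alice wins 13–2.
No candidate beats all others: Bob beats Alice beats Grace beats Bob, a majority cycle.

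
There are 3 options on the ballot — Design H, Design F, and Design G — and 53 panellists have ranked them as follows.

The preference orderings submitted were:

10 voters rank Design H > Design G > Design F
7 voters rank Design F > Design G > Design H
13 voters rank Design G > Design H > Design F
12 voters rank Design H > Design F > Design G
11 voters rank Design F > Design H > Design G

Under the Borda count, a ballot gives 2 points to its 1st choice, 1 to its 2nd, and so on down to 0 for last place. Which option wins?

Design H

Borda scores:
  Design H: 10·2 + 7·0 + 13·1 + 12·2 + 11·1 = 68
  Design F: 10·0 + 7·2 + 13·0 + 12·1 + 11·2 = 48
  Design G: 10·1 + 7·1 + 13·2 + 12·0 + 11·0 = 43
Design H has the highest total.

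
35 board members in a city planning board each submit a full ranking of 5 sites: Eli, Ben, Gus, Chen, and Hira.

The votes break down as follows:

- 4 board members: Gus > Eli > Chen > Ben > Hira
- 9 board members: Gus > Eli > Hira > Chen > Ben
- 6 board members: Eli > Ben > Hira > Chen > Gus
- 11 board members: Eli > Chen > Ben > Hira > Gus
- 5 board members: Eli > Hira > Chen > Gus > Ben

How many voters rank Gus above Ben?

Ballots ranking Gus above Ben: 4+9+5 = 18.
Ballots ranking Ben above Gus: 6+11 = 17.
So 18 of 35 voters prefer Gus to Ben.

18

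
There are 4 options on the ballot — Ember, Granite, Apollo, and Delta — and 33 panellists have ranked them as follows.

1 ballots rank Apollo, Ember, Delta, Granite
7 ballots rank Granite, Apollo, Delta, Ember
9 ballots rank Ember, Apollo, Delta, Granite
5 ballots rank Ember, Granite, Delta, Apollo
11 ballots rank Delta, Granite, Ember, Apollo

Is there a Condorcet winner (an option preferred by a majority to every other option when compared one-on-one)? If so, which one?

None — there is no Condorcet winner

Head-to-head results (33 voters total):
Ember vs Granite: Granite wins 18–15.
Ember vs Apollo: Ember wins 25–8.
Ember vs Delta: Delta wins 18–15.
Granite vs Apollo: Granite wins 23–10.
Granite vs Delta: Delta wins 21–12.
Apollo vs Delta: Apollo wins 17–16.
No candidate beats all others: Ember beats Apollo beats Delta beats Ember, a majority cycle.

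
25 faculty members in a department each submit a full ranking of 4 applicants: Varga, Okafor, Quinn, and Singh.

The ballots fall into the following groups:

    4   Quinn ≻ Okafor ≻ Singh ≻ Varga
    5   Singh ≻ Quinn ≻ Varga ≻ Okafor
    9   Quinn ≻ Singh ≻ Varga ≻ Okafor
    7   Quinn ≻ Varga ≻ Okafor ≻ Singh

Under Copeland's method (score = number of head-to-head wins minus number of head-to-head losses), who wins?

Quinn

Pairwise results:
  Varga vs Okafor: Varga wins 21–4.
  Varga vs Quinn: Quinn wins 25–0.
  Varga vs Singh: Singh wins 18–7.
  Okafor vs Quinn: Quinn wins 25–0.
  Okafor vs Singh: Singh wins 14–11.
  Quinn vs Singh: Quinn wins 20–5.
Copeland scores (wins − losses):
  Varga: 1 − 2 = -1
  Okafor: 0 − 3 = -3
  Quinn: 3 − 0 = 3
  Singh: 2 − 1 = 1
Quinn has the best Copeland score.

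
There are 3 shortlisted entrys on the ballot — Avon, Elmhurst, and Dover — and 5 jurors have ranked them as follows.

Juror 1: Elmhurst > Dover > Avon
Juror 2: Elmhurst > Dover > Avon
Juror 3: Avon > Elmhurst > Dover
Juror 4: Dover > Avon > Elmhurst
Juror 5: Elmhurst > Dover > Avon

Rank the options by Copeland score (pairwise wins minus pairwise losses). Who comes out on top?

Pairwise results:
  Avon vs Elmhurst: Elmhurst wins 3–2.
  Avon vs Dover: Dover wins 4–1.
  Elmhurst vs Dover: Elmhurst wins 4–1.
Copeland scores (wins − losses):
  Avon: 0 − 2 = -2
  Elmhurst: 2 − 0 = 2
  Dover: 1 − 1 = 0
Elmhurst has the best Copeland score.

Elmhurst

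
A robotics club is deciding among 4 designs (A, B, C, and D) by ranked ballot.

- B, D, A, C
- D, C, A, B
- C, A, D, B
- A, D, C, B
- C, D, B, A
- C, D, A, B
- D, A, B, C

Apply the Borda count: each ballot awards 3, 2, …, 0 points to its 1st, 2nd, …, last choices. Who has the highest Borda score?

Borda scores:
  A: 1 + 1 + 2 + 3 + 0 + 1 + 2 = 10
  B: 3 + 0 + 0 + 0 + 1 + 0 + 1 = 5
  C: 0 + 2 + 3 + 1 + 3 + 3 + 0 = 12
  D: 2 + 3 + 1 + 2 + 2 + 2 + 3 = 15
D has the highest total.

D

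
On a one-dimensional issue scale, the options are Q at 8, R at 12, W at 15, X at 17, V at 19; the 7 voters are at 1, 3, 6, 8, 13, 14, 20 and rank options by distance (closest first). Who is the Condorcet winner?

With single-peaked preferences on a line, the Condorcet winner is the candidate closest to the median voter.
The median voter (position 8) is closest to Q at 8.
Check: Q vs V — voters closer to Q: 5 of 7.

Q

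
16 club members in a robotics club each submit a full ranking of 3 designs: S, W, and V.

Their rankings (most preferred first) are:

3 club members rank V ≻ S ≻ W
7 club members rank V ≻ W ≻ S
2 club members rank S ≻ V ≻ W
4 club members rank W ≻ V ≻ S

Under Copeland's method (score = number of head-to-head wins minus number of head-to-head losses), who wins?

V

Pairwise results:
  S vs W: W wins 11–5.
  S vs V: V wins 14–2.
  W vs V: V wins 12–4.
Copeland scores (wins − losses):
  S: 0 − 2 = -2
  W: 1 − 1 = 0
  V: 2 − 0 = 2
V has the best Copeland score.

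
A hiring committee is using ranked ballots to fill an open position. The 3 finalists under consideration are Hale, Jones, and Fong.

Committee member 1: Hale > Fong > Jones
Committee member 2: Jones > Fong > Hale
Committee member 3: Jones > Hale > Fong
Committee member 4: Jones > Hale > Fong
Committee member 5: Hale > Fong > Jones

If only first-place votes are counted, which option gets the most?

Jones

First-place vote totals:
  Hale: 2
  Jones: 3
  Fong: 0
Jones has the most first-place votes.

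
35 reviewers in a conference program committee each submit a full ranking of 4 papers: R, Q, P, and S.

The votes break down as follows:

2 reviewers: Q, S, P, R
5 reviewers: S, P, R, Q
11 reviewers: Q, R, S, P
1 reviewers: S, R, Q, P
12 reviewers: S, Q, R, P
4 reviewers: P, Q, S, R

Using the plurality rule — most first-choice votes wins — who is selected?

First-place vote totals:
  R: 0
  Q: 13
  P: 4
  S: 18
S has the most first-place votes.

S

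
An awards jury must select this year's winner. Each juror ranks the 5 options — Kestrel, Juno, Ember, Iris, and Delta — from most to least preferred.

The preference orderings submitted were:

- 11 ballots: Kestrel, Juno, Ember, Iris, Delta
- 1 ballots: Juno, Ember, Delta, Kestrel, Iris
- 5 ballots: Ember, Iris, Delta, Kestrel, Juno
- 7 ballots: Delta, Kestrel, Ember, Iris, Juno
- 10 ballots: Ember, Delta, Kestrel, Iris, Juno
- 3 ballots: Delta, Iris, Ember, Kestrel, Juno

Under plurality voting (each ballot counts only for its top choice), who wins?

Ember

First-place vote totals:
  Kestrel: 11
  Juno: 1
  Ember: 15
  Iris: 0
  Delta: 10
Ember has the most first-place votes.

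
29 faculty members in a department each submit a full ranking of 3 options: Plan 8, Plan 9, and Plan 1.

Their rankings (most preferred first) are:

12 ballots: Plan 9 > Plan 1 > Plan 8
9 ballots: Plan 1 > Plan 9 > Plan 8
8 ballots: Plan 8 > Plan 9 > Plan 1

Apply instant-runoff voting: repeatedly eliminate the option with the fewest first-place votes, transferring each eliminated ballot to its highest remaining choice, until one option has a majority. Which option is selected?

Round 1: Plan 9 12, Plan 1 9, Plan 8 8. Plan 8 has the fewest and is eliminated.
Round 2: Plan 9 20, Plan 1 9. Plan 9 has a majority.

Plan 9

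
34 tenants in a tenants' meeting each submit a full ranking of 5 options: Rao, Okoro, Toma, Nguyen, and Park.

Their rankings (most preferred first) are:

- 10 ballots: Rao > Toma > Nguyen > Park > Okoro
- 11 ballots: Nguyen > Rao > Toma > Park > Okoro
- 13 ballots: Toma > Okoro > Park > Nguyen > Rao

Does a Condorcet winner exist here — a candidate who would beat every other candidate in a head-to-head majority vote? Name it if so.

None — there is no Condorcet winner

Head-to-head results (34 voters total):
Rao vs Okoro: Rao wins 21–13.
Rao vs Toma: Rao wins 21–13.
Rao vs Nguyen: Nguyen wins 24–10.
Rao vs Park: Rao wins 21–13.
Okoro vs Toma: Toma wins 34–0.
Okoro vs Nguyen: Nguyen wins 21–13.
Okoro vs Park: Park wins 21–13.
Toma vs Nguyen: Toma wins 23–11.
Toma vs Park: Toma wins 34–0.
Nguyen vs Park: Nguyen wins 21–13.
No candidate beats all others: Rao beats Toma beats Nguyen beats Rao, a majority cycle.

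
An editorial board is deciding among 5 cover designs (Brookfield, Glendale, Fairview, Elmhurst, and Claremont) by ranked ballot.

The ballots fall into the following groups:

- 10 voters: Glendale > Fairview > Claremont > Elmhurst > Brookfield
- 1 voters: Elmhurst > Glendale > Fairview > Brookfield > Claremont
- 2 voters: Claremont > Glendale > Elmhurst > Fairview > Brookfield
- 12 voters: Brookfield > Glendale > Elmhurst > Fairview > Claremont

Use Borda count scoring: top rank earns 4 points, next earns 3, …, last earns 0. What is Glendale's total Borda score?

Borda scores:
  Brookfield: 10·0 + 1 + 2·0 + 12·4 = 49
  Glendale: 10·4 + 3 + 2·3 + 12·3 = 85
  Fairview: 10·3 + 2 + 2·1 + 12·1 = 46
  Elmhurst: 10·1 + 4 + 2·2 + 12·2 = 42
  Claremont: 10·2 + 0 + 2·4 + 12·0 = 28

85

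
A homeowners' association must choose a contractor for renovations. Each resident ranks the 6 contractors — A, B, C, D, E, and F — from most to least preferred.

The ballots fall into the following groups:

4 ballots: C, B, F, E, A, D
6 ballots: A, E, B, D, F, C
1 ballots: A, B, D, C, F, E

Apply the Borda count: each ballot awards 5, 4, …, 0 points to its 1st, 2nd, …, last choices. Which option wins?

Borda scores:
  A: 4·1 + 6·5 + 5 = 39
  B: 4·4 + 6·3 + 4 = 38
  C: 4·5 + 6·0 + 2 = 22
  D: 4·0 + 6·2 + 3 = 15
  E: 4·2 + 6·4 + 0 = 32
  F: 4·3 + 6·1 + 1 = 19
A has the highest total.

A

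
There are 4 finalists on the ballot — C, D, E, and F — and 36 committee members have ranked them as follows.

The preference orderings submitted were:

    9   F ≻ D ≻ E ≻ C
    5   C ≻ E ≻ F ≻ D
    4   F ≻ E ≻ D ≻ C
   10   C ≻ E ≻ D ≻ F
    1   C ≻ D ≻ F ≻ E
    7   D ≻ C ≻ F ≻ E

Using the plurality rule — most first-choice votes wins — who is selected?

First-place vote totals:
  C: 16
  D: 7
  E: 0
  F: 13
C has the most first-place votes.

C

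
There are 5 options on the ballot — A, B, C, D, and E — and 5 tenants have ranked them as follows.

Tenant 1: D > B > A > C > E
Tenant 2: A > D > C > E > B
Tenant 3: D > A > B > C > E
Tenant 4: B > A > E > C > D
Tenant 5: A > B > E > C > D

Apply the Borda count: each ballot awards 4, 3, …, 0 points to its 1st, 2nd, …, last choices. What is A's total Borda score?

Borda scores:
  A: 2 + 4 + 3 + 3 + 4 = 16
  B: 3 + 0 + 2 + 4 + 3 = 12
  C: 1 + 2 + 1 + 1 + 1 = 6
  D: 4 + 3 + 4 + 0 + 0 = 11
  E: 0 + 1 + 0 + 2 + 2 = 5

16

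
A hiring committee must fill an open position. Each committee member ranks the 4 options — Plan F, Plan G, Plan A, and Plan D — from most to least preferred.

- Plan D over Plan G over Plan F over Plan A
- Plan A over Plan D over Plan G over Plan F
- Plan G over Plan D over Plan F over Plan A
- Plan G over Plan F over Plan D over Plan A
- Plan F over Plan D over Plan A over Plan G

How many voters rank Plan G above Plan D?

Ballots ranking Plan G above Plan D: 2.
Ballots ranking Plan D above Plan G: 3.
So 2 of 5 voters prefer Plan G to Plan D.

2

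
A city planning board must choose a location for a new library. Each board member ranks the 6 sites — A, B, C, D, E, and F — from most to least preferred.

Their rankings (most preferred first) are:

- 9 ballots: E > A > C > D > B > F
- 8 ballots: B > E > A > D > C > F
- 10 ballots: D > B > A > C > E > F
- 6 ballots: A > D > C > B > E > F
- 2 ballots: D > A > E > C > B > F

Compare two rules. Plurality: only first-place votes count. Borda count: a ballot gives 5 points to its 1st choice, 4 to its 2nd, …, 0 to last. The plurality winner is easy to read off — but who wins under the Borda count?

A

Plurality first-place counts: A 6, B 8, C 0, D 12, E 9, F 0 → D.
Borda totals: A 128, B 103, C 77, D 118, E 99, F 0 → A.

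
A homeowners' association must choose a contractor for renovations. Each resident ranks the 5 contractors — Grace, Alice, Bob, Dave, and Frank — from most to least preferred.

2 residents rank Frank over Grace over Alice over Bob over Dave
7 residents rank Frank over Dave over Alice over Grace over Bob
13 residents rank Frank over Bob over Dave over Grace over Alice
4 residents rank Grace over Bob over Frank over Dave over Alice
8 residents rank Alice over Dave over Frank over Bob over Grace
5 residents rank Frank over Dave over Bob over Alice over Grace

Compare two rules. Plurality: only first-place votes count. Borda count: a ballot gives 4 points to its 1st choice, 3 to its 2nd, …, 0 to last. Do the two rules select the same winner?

Plurality first-place counts: Grace 4, Alice 8, Bob 0, Dave 0, Frank 27 → Frank.
Borda totals: Grace 42, Alice 55, Bob 71, Dave 90, Frank 132 → Frank.
The two rules agree on Frank.

Yes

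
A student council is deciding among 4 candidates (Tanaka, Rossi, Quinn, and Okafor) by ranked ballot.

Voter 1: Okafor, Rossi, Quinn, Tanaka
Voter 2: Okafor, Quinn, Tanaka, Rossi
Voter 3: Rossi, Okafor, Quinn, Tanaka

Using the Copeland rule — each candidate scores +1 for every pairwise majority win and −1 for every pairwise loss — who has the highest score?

Pairwise results:
  Tanaka vs Rossi: Rossi wins 2–1.
  Tanaka vs Quinn: Quinn wins 3–0.
  Tanaka vs Okafor: Okafor wins 3–0.
  Rossi vs Quinn: Rossi wins 2–1.
  Rossi vs Okafor: Okafor wins 2–1.
  Quinn vs Okafor: Okafor wins 3–0.
Copeland scores (wins − losses):
  Tanaka: 0 − 3 = -3
  Rossi: 2 − 1 = 1
  Quinn: 1 − 2 = -1
  Okafor: 3 − 0 = 3
Okafor has the best Copeland score.

Okafor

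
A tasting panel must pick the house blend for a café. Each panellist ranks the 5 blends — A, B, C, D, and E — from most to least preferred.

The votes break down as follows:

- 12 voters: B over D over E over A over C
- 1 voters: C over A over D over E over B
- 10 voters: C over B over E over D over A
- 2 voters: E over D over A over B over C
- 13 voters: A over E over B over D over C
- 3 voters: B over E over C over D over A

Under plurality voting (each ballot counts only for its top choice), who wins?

B

First-place vote totals:
  A: 13
  B: 15
  C: 11
  D: 0
  E: 2
B has the most first-place votes.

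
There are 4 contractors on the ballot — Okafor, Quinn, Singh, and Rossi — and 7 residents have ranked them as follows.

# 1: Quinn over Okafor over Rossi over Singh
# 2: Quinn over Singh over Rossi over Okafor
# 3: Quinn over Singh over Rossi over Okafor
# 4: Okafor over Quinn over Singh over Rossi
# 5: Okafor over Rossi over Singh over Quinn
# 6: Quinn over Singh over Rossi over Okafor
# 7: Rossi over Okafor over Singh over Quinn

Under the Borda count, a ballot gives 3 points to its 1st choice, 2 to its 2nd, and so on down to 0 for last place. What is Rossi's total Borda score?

9

Borda scores:
  Okafor: 2 + 0 + 0 + 3 + 3 + 0 + 2 = 10
  Quinn: 3 + 3 + 3 + 2 + 0 + 3 + 0 = 14
  Singh: 0 + 2 + 2 + 1 + 1 + 2 + 1 = 9
  Rossi: 1 + 1 + 1 + 0 + 2 + 1 + 3 = 9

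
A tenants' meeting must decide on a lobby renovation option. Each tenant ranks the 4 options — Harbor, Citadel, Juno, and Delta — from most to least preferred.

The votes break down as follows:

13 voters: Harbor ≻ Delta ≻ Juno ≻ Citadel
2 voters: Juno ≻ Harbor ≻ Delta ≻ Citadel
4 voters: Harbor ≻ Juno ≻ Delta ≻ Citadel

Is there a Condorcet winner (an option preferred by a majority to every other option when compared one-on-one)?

Yes

Head-to-head results (19 voters total):
Harbor vs Citadel: Harbor wins 19–0.
Harbor vs Juno: Harbor wins 17–2.
Harbor vs Delta: Harbor wins 19–0.
Citadel vs Juno: Juno wins 19–0.
Citadel vs Delta: Delta wins 19–0.
Juno vs Delta: Delta wins 13–6.
Harbor beats each rival — Citadel (19–0), Juno (17–2), Delta (19–0) — so Harbor is the Condorcet winner.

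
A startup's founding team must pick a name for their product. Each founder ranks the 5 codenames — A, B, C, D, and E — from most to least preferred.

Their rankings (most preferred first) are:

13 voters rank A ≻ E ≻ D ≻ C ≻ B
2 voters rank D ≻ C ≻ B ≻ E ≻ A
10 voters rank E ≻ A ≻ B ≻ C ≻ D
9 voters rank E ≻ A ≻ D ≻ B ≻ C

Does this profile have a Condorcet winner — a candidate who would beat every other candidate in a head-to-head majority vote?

Head-to-head results (34 voters total):
A vs B: A wins 32–2.
A vs C: A wins 32–2.
A vs D: A wins 32–2.
A vs E: E wins 21–13.
B vs C: B wins 19–15.
B vs D: D wins 24–10.
B vs E: E wins 32–2.
C vs D: D wins 24–10.
C vs E: E wins 32–2.
D vs E: E wins 32–2.
E beats each rival — A (21–13), B (32–2), C (32–2), D (32–2) — so E is the Condorcet winner.

Yes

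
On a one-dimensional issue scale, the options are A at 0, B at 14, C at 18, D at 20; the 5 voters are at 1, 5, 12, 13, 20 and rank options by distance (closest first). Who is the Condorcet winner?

With single-peaked preferences on a line, the Condorcet winner is the candidate closest to the median voter.
The median voter (position 12) is closest to B at 14.
Check: B vs C — voters closer to B: 4 of 5.

B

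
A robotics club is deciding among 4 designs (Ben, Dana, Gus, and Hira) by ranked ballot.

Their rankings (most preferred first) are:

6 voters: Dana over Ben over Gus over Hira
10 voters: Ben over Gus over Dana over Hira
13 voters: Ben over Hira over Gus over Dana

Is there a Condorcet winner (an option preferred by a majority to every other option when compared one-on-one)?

Head-to-head results (29 voters total):
Ben vs Dana: Ben wins 23–6.
Ben vs Gus: Ben wins 29–0.
Ben vs Hira: Ben wins 29–0.
Dana vs Gus: Gus wins 23–6.
Dana vs Hira: Dana wins 16–13.
Gus vs Hira: Gus wins 16–13.
Ben beats each rival — Dana (23–6), Gus (29–0), Hira (29–0) — so Ben is the Condorcet winner.

Yes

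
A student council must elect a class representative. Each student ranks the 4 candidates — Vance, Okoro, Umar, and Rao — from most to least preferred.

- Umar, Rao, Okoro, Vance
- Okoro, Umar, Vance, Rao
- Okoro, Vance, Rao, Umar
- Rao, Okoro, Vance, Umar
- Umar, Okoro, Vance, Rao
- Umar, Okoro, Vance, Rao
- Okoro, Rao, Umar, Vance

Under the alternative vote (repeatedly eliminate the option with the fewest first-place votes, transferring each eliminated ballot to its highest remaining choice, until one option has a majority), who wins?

Okoro

Round 1: Okoro 3, Umar 3, Rao 1, Vance 0. Vance has the fewest and is eliminated.
Round 2: Okoro 3, Umar 3, Rao 1. Rao has the fewest and is eliminated.
Round 3: Okoro 4, Umar 3. Okoro has a majority.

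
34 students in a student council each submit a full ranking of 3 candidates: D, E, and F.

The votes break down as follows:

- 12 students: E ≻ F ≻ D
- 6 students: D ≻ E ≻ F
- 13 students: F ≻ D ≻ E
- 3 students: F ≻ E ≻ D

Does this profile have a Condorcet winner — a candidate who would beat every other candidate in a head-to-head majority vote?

No

Head-to-head results (34 voters total):
D vs E: D wins 19–15.
D vs F: F wins 28–6.
E vs F: E wins 18–16.
No candidate beats all others: D beats E beats F beats D, a majority cycle.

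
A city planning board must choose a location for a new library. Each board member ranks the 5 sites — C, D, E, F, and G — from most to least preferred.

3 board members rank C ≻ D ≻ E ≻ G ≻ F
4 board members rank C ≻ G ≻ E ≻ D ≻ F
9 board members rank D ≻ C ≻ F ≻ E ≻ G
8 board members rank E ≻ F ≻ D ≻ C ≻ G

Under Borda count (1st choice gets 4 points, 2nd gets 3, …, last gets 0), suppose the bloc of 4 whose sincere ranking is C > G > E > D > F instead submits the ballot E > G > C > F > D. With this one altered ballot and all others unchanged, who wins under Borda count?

E

Borda totals with the altered ballot: C 55, D 61, E 63, F 46, G 15.
The switch changes the winner from D to E.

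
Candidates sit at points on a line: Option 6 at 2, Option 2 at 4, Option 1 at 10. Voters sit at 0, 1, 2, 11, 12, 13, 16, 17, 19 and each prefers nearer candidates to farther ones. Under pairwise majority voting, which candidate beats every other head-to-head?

Option 1

With single-peaked preferences on a line, the Condorcet winner is the candidate closest to the median voter.
The median voter (position 12) is closest to Option 1 at 10.
Check: Option 1 vs Option 2 — voters closer to Option 1: 6 of 9.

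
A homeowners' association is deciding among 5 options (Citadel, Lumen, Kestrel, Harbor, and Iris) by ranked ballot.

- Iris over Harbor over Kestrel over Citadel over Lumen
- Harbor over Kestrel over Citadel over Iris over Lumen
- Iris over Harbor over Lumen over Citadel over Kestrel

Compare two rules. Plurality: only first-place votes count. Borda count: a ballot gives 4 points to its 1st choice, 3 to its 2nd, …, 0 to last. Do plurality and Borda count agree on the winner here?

Plurality first-place counts: Citadel 0, Lumen 0, Kestrel 0, Harbor 1, Iris 2 → Iris.
Borda totals: Citadel 4, Lumen 2, Kestrel 5, Harbor 10, Iris 9 → Harbor.
The two rules disagree: plurality picks Iris, Borda picks Harbor.

No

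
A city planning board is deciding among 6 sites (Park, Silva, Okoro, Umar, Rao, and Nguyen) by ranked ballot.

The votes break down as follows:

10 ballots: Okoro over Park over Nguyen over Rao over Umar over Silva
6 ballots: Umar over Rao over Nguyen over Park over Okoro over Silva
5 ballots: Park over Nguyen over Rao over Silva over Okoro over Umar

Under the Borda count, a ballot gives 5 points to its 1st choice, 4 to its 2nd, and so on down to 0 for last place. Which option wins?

Borda scores:
  Park: 10·4 + 6·2 + 5·5 = 77
  Silva: 10·0 + 6·0 + 5·2 = 10
  Okoro: 10·5 + 6·1 + 5·1 = 61
  Umar: 10·1 + 6·5 + 5·0 = 40
  Rao: 10·2 + 6·4 + 5·3 = 59
  Nguyen: 10·3 + 6·3 + 5·4 = 68
Park has the highest total.

Park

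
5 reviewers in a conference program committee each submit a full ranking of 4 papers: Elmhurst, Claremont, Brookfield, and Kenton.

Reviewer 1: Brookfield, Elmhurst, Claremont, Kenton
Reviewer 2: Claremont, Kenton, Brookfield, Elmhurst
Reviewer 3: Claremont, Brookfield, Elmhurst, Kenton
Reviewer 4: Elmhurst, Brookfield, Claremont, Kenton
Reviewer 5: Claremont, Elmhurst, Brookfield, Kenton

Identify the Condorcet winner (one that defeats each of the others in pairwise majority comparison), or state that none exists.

Claremont

Head-to-head results (5 voters total):
Elmhurst vs Claremont: Claremont wins 3–2.
Elmhurst vs Brookfield: Brookfield wins 3–2.
Elmhurst vs Kenton: Elmhurst wins 4–1.
Claremont vs Brookfield: Claremont wins 3–2.
Claremont vs Kenton: Claremont wins 5–0.
Brookfield vs Kenton: Brookfield wins 4–1.
Claremont beats each rival — Elmhurst (3–2), Brookfield (3–2), Kenton (5–0) — so Claremont is the Condorcet winner.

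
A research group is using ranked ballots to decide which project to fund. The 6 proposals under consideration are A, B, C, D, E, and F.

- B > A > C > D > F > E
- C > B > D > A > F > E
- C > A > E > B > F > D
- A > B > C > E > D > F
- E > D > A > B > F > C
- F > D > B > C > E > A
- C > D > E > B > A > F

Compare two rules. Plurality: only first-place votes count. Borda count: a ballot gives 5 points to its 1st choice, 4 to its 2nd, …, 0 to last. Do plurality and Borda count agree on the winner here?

Yes

Plurality first-place counts: A 1, B 1, C 3, D 0, E 1, F 1 → C.
Borda totals: A 19, B 22, C 23, D 18, E 14, F 9 → C.
The two rules agree on C.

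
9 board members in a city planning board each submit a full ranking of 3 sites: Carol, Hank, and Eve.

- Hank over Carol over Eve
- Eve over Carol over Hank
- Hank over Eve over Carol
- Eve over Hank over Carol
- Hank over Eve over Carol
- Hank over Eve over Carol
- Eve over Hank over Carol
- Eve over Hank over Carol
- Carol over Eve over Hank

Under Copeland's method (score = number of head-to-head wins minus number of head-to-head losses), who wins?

Eve

Pairwise results:
  Carol vs Hank: Hank wins 7–2.
  Carol vs Eve: Eve wins 7–2.
  Hank vs Eve: Eve wins 5–4.
Copeland scores (wins − losses):
  Carol: 0 − 2 = -2
  Hank: 1 − 1 = 0
  Eve: 2 − 0 = 2
Eve has the best Copeland score.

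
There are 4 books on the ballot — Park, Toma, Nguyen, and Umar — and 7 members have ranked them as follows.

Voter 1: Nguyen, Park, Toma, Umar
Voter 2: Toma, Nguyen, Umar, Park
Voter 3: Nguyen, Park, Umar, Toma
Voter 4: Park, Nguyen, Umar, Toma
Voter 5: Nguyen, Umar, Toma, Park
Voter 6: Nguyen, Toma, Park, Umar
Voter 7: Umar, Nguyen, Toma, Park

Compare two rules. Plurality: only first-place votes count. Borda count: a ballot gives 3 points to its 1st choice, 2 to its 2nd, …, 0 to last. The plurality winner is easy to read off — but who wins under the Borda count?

Plurality first-place counts: Park 1, Toma 1, Nguyen 4, Umar 1 → Nguyen.
Borda totals: Park 8, Toma 8, Nguyen 18, Umar 8 → Nguyen.

Nguyen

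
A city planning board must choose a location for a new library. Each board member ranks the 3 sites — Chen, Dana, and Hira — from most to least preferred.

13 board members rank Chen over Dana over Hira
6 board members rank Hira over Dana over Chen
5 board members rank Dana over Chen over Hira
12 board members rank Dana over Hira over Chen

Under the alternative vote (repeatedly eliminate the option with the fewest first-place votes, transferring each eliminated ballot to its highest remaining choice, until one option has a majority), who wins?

Round 1: Dana 17, Chen 13, Hira 6. Hira has the fewest and is eliminated.
Round 2: Dana 23, Chen 13. Dana has a majority.

Dana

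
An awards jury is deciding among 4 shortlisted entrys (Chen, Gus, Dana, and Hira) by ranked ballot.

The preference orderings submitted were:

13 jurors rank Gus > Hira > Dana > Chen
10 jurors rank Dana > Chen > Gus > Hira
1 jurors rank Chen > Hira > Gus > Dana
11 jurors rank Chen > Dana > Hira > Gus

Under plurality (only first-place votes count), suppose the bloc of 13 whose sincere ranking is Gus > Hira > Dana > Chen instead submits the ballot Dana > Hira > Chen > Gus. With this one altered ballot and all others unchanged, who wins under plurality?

Dana

First-place totals with the altered ballot: Chen 12, Gus 0, Dana 23, Hira 0.
The switch changes the winner from Gus to Dana.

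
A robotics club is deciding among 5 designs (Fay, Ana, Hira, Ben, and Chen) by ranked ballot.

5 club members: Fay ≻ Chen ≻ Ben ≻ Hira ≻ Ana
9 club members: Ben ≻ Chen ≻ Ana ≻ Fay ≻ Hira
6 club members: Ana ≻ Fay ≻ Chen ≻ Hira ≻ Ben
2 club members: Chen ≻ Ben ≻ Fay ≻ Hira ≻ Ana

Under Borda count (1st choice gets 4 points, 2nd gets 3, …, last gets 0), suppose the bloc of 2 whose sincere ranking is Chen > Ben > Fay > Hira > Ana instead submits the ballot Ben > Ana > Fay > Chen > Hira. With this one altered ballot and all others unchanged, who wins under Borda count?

Borda totals with the altered ballot: Fay 51, Ana 48, Hira 11, Ben 54, Chen 56.
The winner is unchanged: still Chen.

Chen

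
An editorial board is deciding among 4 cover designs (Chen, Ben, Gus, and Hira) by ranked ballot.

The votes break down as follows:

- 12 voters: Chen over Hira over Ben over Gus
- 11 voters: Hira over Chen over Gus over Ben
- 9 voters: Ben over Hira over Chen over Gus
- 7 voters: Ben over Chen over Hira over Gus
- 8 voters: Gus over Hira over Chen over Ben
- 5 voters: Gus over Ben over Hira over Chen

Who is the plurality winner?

Ben

First-place vote totals:
  Chen: 12
  Ben: 16
  Gus: 13
  Hira: 11
Ben has the most first-place votes.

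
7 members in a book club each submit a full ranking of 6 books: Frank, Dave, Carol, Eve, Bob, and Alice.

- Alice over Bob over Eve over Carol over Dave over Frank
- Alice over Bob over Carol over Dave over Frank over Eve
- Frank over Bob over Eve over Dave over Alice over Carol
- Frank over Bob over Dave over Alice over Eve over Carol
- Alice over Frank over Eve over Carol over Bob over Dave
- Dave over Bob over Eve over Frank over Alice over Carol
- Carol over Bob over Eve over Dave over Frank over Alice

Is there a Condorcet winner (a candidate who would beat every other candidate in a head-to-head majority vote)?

Yes

Head-to-head results (7 voters total):
Frank vs Dave: Dave wins 4–3.
Frank vs Carol: Frank wins 4–3.
Frank vs Eve: Frank wins 4–3.
Frank vs Bob: Bob wins 4–3.
Frank vs Alice: Frank wins 4–3.
Dave vs Carol: Carol wins 4–3.
Dave vs Eve: Eve wins 4–3.
Dave vs Bob: Bob wins 6–1.
Dave vs Alice: Dave wins 4–3.
Carol vs Eve: Eve wins 5–2.
Carol vs Bob: Bob wins 5–2.
Carol vs Alice: Alice wins 6–1.
Eve vs Bob: Bob wins 6–1.
Eve vs Alice: Alice wins 4–3.
Bob vs Alice: Bob wins 4–3.
Bob beats each rival — Frank (4–3), Dave (6–1), Carol (5–2), Eve (6–1), Alice (4–3) — so Bob is the Condorcet winner.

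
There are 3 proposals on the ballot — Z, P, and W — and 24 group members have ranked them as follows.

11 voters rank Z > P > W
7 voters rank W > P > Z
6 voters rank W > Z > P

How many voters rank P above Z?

Ballots ranking P above Z: 7.
Ballots ranking Z above P: 11+6 = 17.
So 7 of 24 voters prefer P to Z.

7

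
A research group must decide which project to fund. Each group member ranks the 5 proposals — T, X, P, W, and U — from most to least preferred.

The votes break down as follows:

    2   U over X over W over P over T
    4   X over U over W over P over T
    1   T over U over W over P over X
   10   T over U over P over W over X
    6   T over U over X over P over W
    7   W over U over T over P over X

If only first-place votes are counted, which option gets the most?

First-place vote totals:
  T: 17
  X: 4
  P: 0
  W: 7
  U: 2
T has the most first-place votes.

T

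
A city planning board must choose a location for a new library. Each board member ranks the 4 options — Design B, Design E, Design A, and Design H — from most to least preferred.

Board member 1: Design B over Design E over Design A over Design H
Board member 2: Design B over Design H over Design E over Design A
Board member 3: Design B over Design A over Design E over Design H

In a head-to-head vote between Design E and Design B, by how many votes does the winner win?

Ballots ranking Design E above Design B: 0.
Ballots ranking Design B above Design E: 3.
Design B wins 3–0, a margin of 3.

3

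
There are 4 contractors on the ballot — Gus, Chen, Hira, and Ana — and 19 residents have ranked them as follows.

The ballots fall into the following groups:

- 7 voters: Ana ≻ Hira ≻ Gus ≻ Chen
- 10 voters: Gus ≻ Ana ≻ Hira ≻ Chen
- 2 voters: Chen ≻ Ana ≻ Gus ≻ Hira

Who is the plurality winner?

Gus

First-place vote totals:
  Gus: 10
  Chen: 2
  Hira: 0
  Ana: 7
Gus has the most first-place votes.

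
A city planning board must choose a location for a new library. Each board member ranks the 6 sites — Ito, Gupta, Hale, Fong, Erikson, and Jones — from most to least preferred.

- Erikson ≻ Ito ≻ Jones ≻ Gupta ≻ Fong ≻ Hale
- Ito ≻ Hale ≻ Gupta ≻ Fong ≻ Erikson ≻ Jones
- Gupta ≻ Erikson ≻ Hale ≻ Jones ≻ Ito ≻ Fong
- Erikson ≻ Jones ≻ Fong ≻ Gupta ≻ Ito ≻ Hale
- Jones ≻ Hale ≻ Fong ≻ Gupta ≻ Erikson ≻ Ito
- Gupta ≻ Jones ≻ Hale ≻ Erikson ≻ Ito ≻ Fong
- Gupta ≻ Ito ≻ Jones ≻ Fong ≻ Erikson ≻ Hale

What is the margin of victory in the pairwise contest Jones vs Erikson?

1

Ballots ranking Jones above Erikson: 3.
Ballots ranking Erikson above Jones: 4.
Erikson wins 4–3, a margin of 1.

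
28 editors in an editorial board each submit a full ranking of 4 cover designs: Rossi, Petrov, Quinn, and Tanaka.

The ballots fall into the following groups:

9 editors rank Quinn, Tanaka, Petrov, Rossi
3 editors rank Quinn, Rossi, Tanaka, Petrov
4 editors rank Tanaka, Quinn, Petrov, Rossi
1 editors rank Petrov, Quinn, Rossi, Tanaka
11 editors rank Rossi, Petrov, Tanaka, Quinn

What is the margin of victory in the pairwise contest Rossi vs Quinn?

Ballots ranking Rossi above Quinn: 11.
Ballots ranking Quinn above Rossi: 9+3+4+1 = 17.
Quinn wins 17–11, a margin of 6.

6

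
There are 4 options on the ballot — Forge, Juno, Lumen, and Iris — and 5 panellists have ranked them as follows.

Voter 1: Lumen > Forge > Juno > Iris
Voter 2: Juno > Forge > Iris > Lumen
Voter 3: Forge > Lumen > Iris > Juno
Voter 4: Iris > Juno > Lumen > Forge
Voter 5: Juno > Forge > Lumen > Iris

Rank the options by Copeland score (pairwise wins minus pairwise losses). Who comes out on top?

Juno

Pairwise results:
  Forge vs Juno: Juno wins 3–2.
  Forge vs Lumen: Forge wins 3–2.
  Forge vs Iris: Forge wins 4–1.
  Juno vs Lumen: Juno wins 3–2.
  Juno vs Iris: Juno wins 3–2.
  Lumen vs Iris: Lumen wins 3–2.
Copeland scores (wins − losses):
  Forge: 2 − 1 = 1
  Juno: 3 − 0 = 3
  Lumen: 1 − 2 = -1
  Iris: 0 − 3 = -3
Juno has the best Copeland score.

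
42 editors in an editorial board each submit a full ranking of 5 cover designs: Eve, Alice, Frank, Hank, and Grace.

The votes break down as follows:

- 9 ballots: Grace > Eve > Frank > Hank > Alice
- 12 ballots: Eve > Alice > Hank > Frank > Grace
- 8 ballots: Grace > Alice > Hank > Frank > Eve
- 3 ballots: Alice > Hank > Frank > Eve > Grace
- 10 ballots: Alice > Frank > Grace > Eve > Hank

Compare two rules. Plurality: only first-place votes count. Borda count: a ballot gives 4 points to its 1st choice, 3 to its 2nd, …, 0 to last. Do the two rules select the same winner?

Plurality first-place counts: Eve 12, Alice 13, Frank 0, Hank 0, Grace 17 → Grace.
Borda totals: Eve 88, Alice 112, Frank 74, Hank 58, Grace 88 → Alice.
The two rules disagree: plurality picks Grace, Borda picks Alice.

No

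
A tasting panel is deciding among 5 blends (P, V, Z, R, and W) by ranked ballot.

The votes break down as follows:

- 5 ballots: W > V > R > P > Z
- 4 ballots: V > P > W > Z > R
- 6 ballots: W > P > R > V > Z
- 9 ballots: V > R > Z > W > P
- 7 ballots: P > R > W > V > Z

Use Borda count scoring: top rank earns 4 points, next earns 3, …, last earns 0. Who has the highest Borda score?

Borda scores:
  P: 5·1 + 4·3 + 6·3 + 9·0 + 7·4 = 63
  V: 5·3 + 4·4 + 6·1 + 9·4 + 7·1 = 80
  Z: 5·0 + 4·1 + 6·0 + 9·2 + 7·0 = 22
  R: 5·2 + 4·0 + 6·2 + 9·3 + 7·3 = 70
  W: 5·4 + 4·2 + 6·4 + 9·1 + 7·2 = 75
V has the highest total.

V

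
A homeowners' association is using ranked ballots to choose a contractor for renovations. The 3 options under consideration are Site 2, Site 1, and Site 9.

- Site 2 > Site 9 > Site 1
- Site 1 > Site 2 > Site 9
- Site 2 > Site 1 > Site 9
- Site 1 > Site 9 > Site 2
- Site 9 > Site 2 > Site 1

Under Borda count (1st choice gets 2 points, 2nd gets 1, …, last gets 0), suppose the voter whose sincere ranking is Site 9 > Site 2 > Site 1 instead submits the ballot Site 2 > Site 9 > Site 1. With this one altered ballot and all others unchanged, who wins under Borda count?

Borda totals with the altered ballot: Site 2 7, Site 1 5, Site 9 3.
The winner is unchanged: still Site 2.

Site 2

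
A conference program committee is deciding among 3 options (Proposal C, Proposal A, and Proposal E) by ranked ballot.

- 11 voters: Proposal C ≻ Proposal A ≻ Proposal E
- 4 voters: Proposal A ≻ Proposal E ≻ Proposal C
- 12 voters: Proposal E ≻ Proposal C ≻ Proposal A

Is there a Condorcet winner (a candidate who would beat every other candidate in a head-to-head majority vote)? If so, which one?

Head-to-head results (27 voters total):
Proposal C vs Proposal A: Proposal C wins 23–4.
Proposal C vs Proposal E: Proposal E wins 16–11.
Proposal A vs Proposal E: Proposal A wins 15–12.
No candidate beats all others: Proposal C beats Proposal A beats Proposal E beats Proposal C, a majority cycle.

No Condorcet winner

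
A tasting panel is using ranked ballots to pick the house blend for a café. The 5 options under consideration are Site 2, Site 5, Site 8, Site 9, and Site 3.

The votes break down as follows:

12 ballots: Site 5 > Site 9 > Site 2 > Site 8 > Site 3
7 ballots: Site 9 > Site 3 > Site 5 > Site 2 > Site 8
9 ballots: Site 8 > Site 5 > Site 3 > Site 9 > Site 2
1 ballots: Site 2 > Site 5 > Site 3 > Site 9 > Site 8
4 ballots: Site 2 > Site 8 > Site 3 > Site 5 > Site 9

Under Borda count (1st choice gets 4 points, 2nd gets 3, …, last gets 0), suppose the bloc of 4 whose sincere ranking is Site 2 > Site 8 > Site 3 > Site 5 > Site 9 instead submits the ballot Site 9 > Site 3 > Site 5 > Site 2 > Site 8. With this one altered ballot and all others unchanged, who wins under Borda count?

Borda totals with the altered ballot: Site 2 39, Site 5 100, Site 8 48, Site 9 90, Site 3 53.
The winner is unchanged: still Site 5.

Site 5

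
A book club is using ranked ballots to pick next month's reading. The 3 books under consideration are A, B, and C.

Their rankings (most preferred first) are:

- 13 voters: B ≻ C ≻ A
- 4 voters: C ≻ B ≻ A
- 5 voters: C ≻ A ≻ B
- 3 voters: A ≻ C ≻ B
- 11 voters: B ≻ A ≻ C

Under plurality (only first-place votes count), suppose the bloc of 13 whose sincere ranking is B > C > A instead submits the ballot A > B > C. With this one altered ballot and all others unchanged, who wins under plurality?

First-place totals with the altered ballot: A 16, B 11, C 9.
The switch changes the winner from B to A.

A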